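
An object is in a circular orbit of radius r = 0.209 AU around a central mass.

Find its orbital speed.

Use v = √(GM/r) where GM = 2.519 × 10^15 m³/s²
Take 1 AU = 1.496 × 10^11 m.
r = 0.209 AU = 3.12664 × 10^10 m
GM = 2.519 × 10^15 m³/s²
GM/r = (2.519 × 10^15) / (3.12664 × 10^10) = 80565.7 m²/s²
v = √(GM/r) = 283.841 m/s ≈ 283.8 m/s

Final answer: 283.8 m/s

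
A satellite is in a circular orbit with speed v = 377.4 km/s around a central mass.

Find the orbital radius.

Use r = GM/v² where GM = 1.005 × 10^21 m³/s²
v = 377.4 km/s = 377400 m/s
GM = 1.005 × 10^21 m³/s²
v² = 1.42431 × 10^11 m²/s²
r = GM/v² = (1.005 × 10^21) / (1.42431 × 10^11) = 7.05606 × 10^9 m ≈ 7.056 Gm

Final answer: 7.056 Gm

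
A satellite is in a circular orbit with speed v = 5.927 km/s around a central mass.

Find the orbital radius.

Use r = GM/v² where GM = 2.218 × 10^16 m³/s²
v = 5.927 km/s = 5927 m/s
GM = 2.218 × 10^16 m³/s²
v² = 3.51293 × 10^7 m²/s²
r = GM/v² = (2.218 × 10^16) / (3.51293 × 10^7) = 6.31381 × 10^8 m ≈ 631.4 Mm

Final answer: 631.4 Mm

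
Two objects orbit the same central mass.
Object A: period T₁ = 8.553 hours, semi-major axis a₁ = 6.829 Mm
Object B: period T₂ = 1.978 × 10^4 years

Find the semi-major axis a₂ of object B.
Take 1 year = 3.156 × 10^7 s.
T₁ = 8.553 hours = 30790.8 s
T₂ = 1.978 × 10^4 years = 6.24257 × 10^11 s
a₁ = 6.829 Mm = 6.829 × 10^6 m
Kepler's third law: (T₂/T₁)² = (a₂/a₁)³  ⇒  a₂ = a₁ (T₂/T₁)^(2/3)
T₂/T₁ = 2.02741 × 10^7
(T₂/T₁)^(2/3) = 74352.4
a₂ = 6.829 × 10^6 m × 74352.4 = 5.07752 × 10^11 m ≈ 507.8 Gm

Final answer: a₂ = 507.8 Gm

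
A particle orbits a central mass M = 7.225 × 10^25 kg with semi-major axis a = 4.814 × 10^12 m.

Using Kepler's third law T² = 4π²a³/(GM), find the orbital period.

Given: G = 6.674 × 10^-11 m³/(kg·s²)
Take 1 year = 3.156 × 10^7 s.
M = 7.225 × 10^25 kg
GM = G × M = 6.674 × 10^-11 × 7.225 × 10^25 = 4.82196 × 10^15 m³/s²
a = 4.814 × 10^12 m
a³ = 1.11563 × 10^38 m³
T = 2π √(a³/GM) = 2π √((1.11563 × 10^38) / (4.82196 × 10^15)) = 2π × 1.52106 × 10^11 s
T = 9.55712 × 10^11 s ≈ 3.028 × 10^4 years

Final answer: 3.028 × 10^4 years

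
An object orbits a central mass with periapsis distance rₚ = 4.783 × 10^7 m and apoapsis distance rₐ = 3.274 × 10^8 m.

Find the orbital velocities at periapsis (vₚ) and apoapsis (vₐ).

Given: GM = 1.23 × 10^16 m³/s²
rₚ = 4.783 × 10^7 m
rₐ = 3.274 × 10^8 m
GM = 1.23 × 10^16 m³/s²
a = (rₚ + rₐ)/2 = 1.87615 × 10^8 m
Vis-viva: v² = GM (2/r − 1/a)
vₚ² = 1.23 × 10^16 × (4.18148 × 10^-8 − 5.33006 × 10^-9) = 4.48762 × 10^8 m²/s²
vₚ = 21184 m/s ≈ 21.18 km/s
vₐ² = 1.23 × 10^16 × (6.10874 × 10^-9 − 5.33006 × 10^-9) = 9.57766 × 10^6 m²/s²
vₐ = 3094.78 m/s ≈ 3.095 km/s

Final answer: vₚ = 21.18 km/s, vₐ = 3.095 km/s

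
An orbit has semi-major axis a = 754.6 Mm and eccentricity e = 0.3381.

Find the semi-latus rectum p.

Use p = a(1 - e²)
a = 754.6 Mm = 7.546 × 10^8 m
e = 0.3381,  e² = 0.114312,  1 − e² = 0.885688
p = a(1 − e²) = 7.546 × 10^8 m × 0.885688 = 6.6834 × 10^8 m ≈ 668.3 Mm

Final answer: p = 668.3 Mm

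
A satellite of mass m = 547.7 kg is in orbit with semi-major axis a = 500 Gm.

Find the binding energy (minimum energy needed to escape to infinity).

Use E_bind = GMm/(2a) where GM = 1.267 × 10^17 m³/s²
a = 500 Gm = 5 × 10^11 m
GM = 1.267 × 10^17 m³/s²
m = 547.7 kg
GMm = 1.267 × 10^17 × 547.7 = 6.93936 × 10^19 m³·kg/s²
2a = 1 × 10^12 m
E_bind = GMm/(2a) = 6.93936 × 10^7 J ≈ 69.39 MJ

Final answer: 69.39 MJ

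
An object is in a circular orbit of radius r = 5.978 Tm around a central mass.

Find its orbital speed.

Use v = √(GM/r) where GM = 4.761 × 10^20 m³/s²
r = 5.978 Tm = 5.978 × 10^12 m
GM = 4.761 × 10^20 m³/s²
GM/r = (4.761 × 10^20) / (5.978 × 10^12) = 7.9642 × 10^7 m²/s²
v = √(GM/r) = 8924.24 m/s ≈ 8.924 km/s

Final answer: 8.924 km/s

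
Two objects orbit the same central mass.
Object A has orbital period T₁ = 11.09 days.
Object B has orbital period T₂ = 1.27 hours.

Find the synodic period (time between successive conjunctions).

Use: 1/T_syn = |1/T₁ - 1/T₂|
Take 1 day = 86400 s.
T₁ = 11.09 days = 958176 s
T₂ = 1.27 hours = 4572 s
1/T₁ = 1.04365 × 10^-6 s⁻¹
1/T₂ = 0.000218723 s⁻¹
|1/T₁ − 1/T₂| = 0.000217679 s⁻¹
T_syn = 1 / |1/T₁ − 1/T₂| = 4593.92 s ≈ 1.276 hours

Final answer: T_syn = 1.276 hours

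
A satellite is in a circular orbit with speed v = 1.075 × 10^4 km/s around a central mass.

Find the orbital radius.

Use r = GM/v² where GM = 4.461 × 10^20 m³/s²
v = 1.075 × 10^4 km/s = 1.075 × 10^7 m/s
GM = 4.461 × 10^20 m³/s²
v² = 1.15562 × 10^14 m²/s²
r = GM/v² = (4.461 × 10^20) / (1.15562 × 10^14) = 3.86025 × 10^6 m ≈ 3.86 Mm

Final answer: 3.86 Mm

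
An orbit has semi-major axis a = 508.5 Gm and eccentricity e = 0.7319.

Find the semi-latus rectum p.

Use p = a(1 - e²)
a = 508.5 Gm = 5.085 × 10^11 m
e = 0.7319,  e² = 0.535678,  1 − e² = 0.464322
p = a(1 − e²) = 5.085 × 10^11 m × 0.464322 = 2.36108 × 10^11 m ≈ 236.1 Gm

Final answer: p = 236.1 Gm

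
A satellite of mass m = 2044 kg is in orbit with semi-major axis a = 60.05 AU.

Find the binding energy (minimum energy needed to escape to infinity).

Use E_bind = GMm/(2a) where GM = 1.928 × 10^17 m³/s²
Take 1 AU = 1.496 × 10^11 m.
a = 60.05 AU = 8.98348 × 10^12 m
GM = 1.928 × 10^17 m³/s²
m = 2044 kg
GMm = 1.928 × 10^17 × 2044 = 3.94083 × 10^20 m³·kg/s²
2a = 1.7967 × 10^13 m
E_bind = GMm/(2a) = 2.19338 × 10^7 J ≈ 21.93 MJ

Final answer: 21.93 MJ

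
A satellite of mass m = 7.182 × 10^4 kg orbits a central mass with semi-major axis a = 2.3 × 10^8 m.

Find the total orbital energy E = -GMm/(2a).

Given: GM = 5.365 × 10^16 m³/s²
a = 2.3 × 10^8 m
GM = 5.365 × 10^16 m³/s²
2a = 4.6 × 10^8 m
GMm = 5.365 × 10^16 × 71820 = 3.85314 × 10^21 m³·kg/s²
E = −GMm/(2a) = -8.3764 × 10^12 J ≈ -8.376 TJ

Final answer: -8.376 TJ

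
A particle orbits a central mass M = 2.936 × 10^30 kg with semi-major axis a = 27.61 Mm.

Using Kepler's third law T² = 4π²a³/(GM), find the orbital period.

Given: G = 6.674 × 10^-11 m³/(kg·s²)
M = 2.936 × 10^30 kg
GM = G × M = 6.674 × 10^-11 × 2.936 × 10^30 = 1.95949 × 10^20 m³/s²
a = 27.61 Mm = 2.761 × 10^7 m
a³ = 2.10474 × 10^22 m³
T = 2π √(a³/GM) = 2π √((2.10474 × 10^22) / (1.95949 × 10^20)) = 2π × 10.364 s
T = 65.1191 s ≈ 1.085 minutes

Final answer: 1.085 minutes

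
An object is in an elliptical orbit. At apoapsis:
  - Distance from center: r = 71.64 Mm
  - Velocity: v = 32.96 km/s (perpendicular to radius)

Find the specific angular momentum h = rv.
r = 71.64 Mm = 7.164 × 10^7 m
v = 32.96 km/s = 32960 m/s
h = rv = 7.164 × 10^7 × 32960 = 2.36125 × 10^12 m²/s ≈ 2.361 × 10^12 m²/s

Final answer: h = 2.361 × 10^12 m²/s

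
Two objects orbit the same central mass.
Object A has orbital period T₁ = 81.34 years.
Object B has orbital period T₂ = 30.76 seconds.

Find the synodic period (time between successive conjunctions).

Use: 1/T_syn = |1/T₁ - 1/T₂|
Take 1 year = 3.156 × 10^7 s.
T₁ = 81.34 years = 2.56709 × 10^9 s
T₂ = 30.76 seconds
1/T₁ = 3.89546 × 10^-10 s⁻¹
1/T₂ = 0.0325098 s⁻¹
|1/T₁ − 1/T₂| = 0.0325098 s⁻¹
T_syn = 1 / |1/T₁ − 1/T₂| = 30.76 s ≈ 30.76 seconds

Final answer: T_syn = 30.76 seconds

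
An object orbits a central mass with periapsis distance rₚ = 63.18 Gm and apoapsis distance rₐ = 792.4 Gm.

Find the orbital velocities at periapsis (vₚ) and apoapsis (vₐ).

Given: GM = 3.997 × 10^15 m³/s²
rₚ = 63.18 Gm = 6.318 × 10^10 m
rₐ = 792.4 Gm = 7.924 × 10^11 m
GM = 3.997 × 10^15 m³/s²
a = (rₚ + rₐ)/2 = 4.2779 × 10^11 m
Vis-viva: v² = GM (2/r − 1/a)
vₚ² = 3.997 × 10^15 × (3.16556 × 10^-11 − 2.3376 × 10^-12) = 117184 m²/s²
vₚ = 342.322 m/s ≈ 342.3 m/s
vₐ² = 3.997 × 10^15 × (2.52398 × 10^-12 − 2.3376 × 10^-12) = 744.97 m²/s²
vₐ = 27.2941 m/s ≈ 27.29 m/s

Final answer: vₚ = 342.3 m/s, vₐ = 27.29 m/s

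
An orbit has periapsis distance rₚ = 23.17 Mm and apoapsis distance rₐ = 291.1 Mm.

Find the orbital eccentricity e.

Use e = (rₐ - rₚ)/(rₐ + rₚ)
rₚ = 23.17 Mm = 2.317 × 10^7 m
rₐ = 291.1 Mm = 2.911 × 10^8 m
rₐ − rₚ = 2.6793 × 10^8 m
rₐ + rₚ = 3.1427 × 10^8 m
e = (rₐ − rₚ)/(rₐ + rₚ) = 0.852547

Final answer: e = 0.8525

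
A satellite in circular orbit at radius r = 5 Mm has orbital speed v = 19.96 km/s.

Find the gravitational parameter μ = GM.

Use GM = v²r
r = 5 Mm = 5 × 10^6 m
v = 19.96 km/s = 19960 m/s
v² = 3.98402 × 10^8 m²/s²
GM = v²r = 3.98402 × 10^8 × 5 × 10^6 = 1.99201 × 10^15 m³/s²
GM ≈ 1.992 × 10^15 m³/s²

Final answer: GM = 1.992 × 10^15 m³/s²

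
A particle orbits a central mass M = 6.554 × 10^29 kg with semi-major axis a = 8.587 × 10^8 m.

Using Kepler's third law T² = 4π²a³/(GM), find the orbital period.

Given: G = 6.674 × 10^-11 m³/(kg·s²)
M = 6.554 × 10^29 kg
GM = G × M = 6.674 × 10^-11 × 6.554 × 10^29 = 4.37414 × 10^19 m³/s²
a = 8.587 × 10^8 m
a³ = 6.33176 × 10^26 m³
T = 2π √(a³/GM) = 2π √((6.33176 × 10^26) / (4.37414 × 10^19)) = 2π × 3804.66 s
T = 23905.4 s ≈ 6.64 hours

Final answer: 6.64 hours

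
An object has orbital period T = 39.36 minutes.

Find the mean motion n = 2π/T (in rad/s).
T = 39.36 minutes = 2361.6 s
n = 2π / 2361.6 s = 0.00266056 rad/s ≈ 0.002661 rad/s

Final answer: n = 0.002661 rad/s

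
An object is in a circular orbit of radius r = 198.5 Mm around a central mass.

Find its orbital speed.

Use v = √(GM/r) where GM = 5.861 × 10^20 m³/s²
r = 198.5 Mm = 1.985 × 10^8 m
GM = 5.861 × 10^20 m³/s²
GM/r = (5.861 × 10^20) / (1.985 × 10^8) = 2.95264 × 10^12 m²/s²
v = √(GM/r) = 1.71833 × 10^6 m/s ≈ 1718 km/s

Final answer: 1718 km/s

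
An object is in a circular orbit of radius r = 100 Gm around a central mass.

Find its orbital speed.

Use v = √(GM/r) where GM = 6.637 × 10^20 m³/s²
r = 100 Gm = 1 × 10^11 m
GM = 6.637 × 10^20 m³/s²
GM/r = (6.637 × 10^20) / (1 × 10^11) = 6.637 × 10^9 m²/s²
v = √(GM/r) = 81467.8 m/s ≈ 81.47 km/s

Final answer: 81.47 km/s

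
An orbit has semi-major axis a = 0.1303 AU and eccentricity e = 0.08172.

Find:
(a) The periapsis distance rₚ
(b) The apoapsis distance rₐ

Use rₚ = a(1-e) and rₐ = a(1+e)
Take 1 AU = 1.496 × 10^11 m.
a = 0.1303 AU = 1.94929 × 10^10 m
e = 0.08172:  1 − e = 0.91828,  1 + e = 1.08172
(a) rₚ = a(1 − e) = 1.94929 × 10^10 m × 0.91828 = 1.78999 × 10^10 m ≈ 0.1197 AU
(b) rₐ = a(1 + e) = 1.94929 × 10^10 m × 1.08172 = 2.10858 × 10^10 m ≈ 0.1409 AU

Final answer:
(a) rₚ = 0.1197 AU
(b) rₐ = 0.1409 AU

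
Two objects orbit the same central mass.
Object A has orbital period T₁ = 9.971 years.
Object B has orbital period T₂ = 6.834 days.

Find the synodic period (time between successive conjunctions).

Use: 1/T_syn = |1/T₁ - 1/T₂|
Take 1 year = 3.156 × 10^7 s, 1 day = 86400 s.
T₁ = 9.971 years = 3.14685 × 10^8 s
T₂ = 6.834 days = 590458 s
1/T₁ = 3.17778 × 10^-9 s⁻¹
1/T₂ = 1.6936 × 10^-6 s⁻¹
|1/T₁ − 1/T₂| = 1.69042 × 10^-6 s⁻¹
T_syn = 1 / |1/T₁ − 1/T₂| = 591568 s ≈ 6.847 days

Final answer: T_syn = 6.847 days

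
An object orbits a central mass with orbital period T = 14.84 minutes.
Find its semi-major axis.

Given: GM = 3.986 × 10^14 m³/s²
T = 14.84 minutes = 890.4 s
GM = 3.986 × 10^14 m³/s²
Kepler's third law: a³ = GM T² / (4π²)
T² = 792812 s²
a³ = (3.986 × 10^14) × 792812 / (4π²) = 8.00475 × 10^18 m³
a = (a³)^(1/3) = 2.0004 × 10^6 m ≈ 2 Mm

Final answer: 2 Mm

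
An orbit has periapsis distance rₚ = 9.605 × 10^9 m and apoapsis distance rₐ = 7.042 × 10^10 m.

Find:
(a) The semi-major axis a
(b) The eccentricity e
rₚ = 9.605 × 10^9 m
rₐ = 7.042 × 10^10 m
(a) a = (rₚ + rₐ)/2 = 4.00125 × 10^10 m ≈ 4.001 × 10^10 m
(b) e = (rₐ − rₚ)/(rₐ + rₚ) = (6.0815 × 10^10) / (8.0025 × 10^10) = 0.75995

Final answer:
(a) a = 4.001 × 10^10 m
(b) e = 0.76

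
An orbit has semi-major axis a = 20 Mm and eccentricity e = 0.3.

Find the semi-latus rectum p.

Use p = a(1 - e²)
a = 20 Mm = 2 × 10^7 m
e = 0.3,  e² = 0.09,  1 − e² = 0.91
p = a(1 − e²) = 2 × 10^7 m × 0.91 = 1.82 × 10^7 m ≈ 18.2 Mm

Final answer: p = 18.2 Mm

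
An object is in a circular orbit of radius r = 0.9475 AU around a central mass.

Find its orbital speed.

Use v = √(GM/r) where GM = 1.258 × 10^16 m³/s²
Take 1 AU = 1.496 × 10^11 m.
r = 0.9475 AU = 1.41746 × 10^11 m
GM = 1.258 × 10^16 m³/s²
GM/r = (1.258 × 10^16) / (1.41746 × 10^11) = 88750.3 m²/s²
v = √(GM/r) = 297.91 m/s ≈ 297.9 m/s

Final answer: 297.9 m/s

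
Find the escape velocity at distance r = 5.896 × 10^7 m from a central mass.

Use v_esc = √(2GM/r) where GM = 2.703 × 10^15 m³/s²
r = 5.896 × 10^7 m
GM = 2.703 × 10^15 m³/s²
2GM/r = 2 × (2.703 × 10^15) / (5.896 × 10^7) = 9.16893 × 10^7 m²/s²
v_esc = √(2GM/r) = 9575.45 m/s ≈ 9.575 km/s

Final answer: 9.575 km/s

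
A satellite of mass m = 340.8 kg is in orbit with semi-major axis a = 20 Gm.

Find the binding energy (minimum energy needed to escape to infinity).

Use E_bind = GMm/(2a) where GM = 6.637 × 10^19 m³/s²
a = 20 Gm = 2 × 10^10 m
GM = 6.637 × 10^19 m³/s²
m = 340.8 kg
GMm = 6.637 × 10^19 × 340.8 = 2.26189 × 10^22 m³·kg/s²
2a = 4 × 10^10 m
E_bind = GMm/(2a) = 5.65472 × 10^11 J ≈ 565.5 GJ

Final answer: 565.5 GJ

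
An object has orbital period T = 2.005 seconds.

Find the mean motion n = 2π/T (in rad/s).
T = 2.005 seconds
n = 2π / 2.005 s = 3.13376 rad/s ≈ 3.134 rad/s

Final answer: n = 3.134 rad/s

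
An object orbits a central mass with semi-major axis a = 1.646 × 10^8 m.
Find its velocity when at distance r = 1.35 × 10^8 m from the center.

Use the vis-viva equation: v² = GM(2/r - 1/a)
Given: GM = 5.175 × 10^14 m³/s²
a = 1.646 × 10^8 m
r = 1.35 × 10^8 m
GM = 5.175 × 10^14 m³/s²
2/r − 1/a = 1.48148 × 10^-8 − 6.07533 × 10^-9 = 8.73948 × 10^-9 m⁻¹
v² = GM (2/r − 1/a) = 4.52268 × 10^6 m²/s²
v = 2126.66 m/s ≈ 2.127 km/s

Final answer: 2.127 km/s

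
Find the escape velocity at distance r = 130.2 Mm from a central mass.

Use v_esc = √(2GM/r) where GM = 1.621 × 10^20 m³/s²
r = 130.2 Mm = 1.302 × 10^8 m
GM = 1.621 × 10^20 m³/s²
2GM/r = 2 × (1.621 × 10^20) / (1.302 × 10^8) = 2.49002 × 10^12 m²/s²
v_esc = √(2GM/r) = 1.57798 × 10^6 m/s ≈ 1578 km/s

Final answer: 1578 km/s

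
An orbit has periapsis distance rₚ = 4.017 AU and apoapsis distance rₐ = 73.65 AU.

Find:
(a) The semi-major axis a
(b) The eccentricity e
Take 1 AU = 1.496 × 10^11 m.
rₚ = 4.017 AU = 6.00943 × 10^11 m
rₐ = 73.65 AU = 1.1018 × 10^13 m
(a) a = (rₚ + rₐ)/2 = 5.80949 × 10^12 m ≈ 38.83 AU
(b) e = (rₐ − rₚ)/(rₐ + rₚ) = (1.04171 × 10^13) / (1.1619 × 10^13) = 0.896558

Final answer:
(a) a = 38.83 AU
(b) e = 0.8966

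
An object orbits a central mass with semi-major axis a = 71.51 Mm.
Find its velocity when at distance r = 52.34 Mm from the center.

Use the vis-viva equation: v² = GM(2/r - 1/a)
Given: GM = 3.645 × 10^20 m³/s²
a = 71.51 Mm = 7.151 × 10^7 m
r = 52.34 Mm = 5.234 × 10^7 m
GM = 3.645 × 10^20 m³/s²
2/r − 1/a = 3.82117 × 10^-8 − 1.39841 × 10^-8 = 2.42276 × 10^-8 m⁻¹
v² = GM (2/r − 1/a) = 8.83097 × 10^12 m²/s²
v = 2.9717 × 10^6 m/s ≈ 2972 km/s

Final answer: 2972 km/s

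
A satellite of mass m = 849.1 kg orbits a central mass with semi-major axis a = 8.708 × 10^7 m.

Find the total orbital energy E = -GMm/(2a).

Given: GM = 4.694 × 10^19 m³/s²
a = 8.708 × 10^7 m
GM = 4.694 × 10^19 m³/s²
2a = 1.7416 × 10^8 m
GMm = 4.694 × 10^19 × 849.1 = 3.98568 × 10^22 m³·kg/s²
E = −GMm/(2a) = -2.28851 × 10^14 J ≈ -228.9 TJ

Final answer: -228.9 TJ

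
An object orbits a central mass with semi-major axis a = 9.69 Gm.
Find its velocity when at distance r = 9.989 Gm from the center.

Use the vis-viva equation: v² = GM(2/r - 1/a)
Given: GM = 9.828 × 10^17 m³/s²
a = 9.69 Gm = 9.69 × 10^9 m
r = 9.989 Gm = 9.989 × 10^9 m
GM = 9.828 × 10^17 m³/s²
2/r − 1/a = 2.0022 × 10^-10 − 1.03199 × 10^-10 = 9.70211 × 10^-11 m⁻¹
v² = GM (2/r − 1/a) = 9.53523 × 10^7 m²/s²
v = 9764.85 m/s ≈ 9.765 km/s

Final answer: 9.765 km/s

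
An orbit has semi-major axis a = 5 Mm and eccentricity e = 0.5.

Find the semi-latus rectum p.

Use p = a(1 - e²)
a = 5 Mm = 5 × 10^6 m
e = 0.5,  e² = 0.25,  1 − e² = 0.75
p = a(1 − e²) = 5 × 10^6 m × 0.75 = 3.75 × 10^6 m ≈ 3.75 Mm

Final answer: p = 3.75 Mm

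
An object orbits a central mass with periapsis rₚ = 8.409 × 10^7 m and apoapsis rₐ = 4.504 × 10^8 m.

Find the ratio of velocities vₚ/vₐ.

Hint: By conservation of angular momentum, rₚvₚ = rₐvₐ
rₚ = 8.409 × 10^7 m
rₐ = 4.504 × 10^8 m
rₚvₚ = rₐvₐ  ⇒  vₚ/vₐ = rₐ/rₚ
vₚ/vₐ = (4.504 × 10^8) / (8.409 × 10^7) = 5.35617

Final answer: vₚ/vₐ = 5.356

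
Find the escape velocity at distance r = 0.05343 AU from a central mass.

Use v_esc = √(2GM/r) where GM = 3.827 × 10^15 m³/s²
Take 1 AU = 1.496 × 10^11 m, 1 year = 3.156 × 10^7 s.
r = 0.05343 AU = 7.99313 × 10^9 m
GM = 3.827 × 10^15 m³/s²
2GM/r = 2 × (3.827 × 10^15) / (7.99313 × 10^9) = 957573 m²/s²
v_esc = √(2GM/r) = 978.556 m/s ≈ 0.2064 AU/year

Final answer: 0.2064 AU/year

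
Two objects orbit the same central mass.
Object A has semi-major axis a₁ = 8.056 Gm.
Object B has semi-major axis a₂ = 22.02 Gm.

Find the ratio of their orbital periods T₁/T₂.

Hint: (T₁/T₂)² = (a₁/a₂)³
a₁ = 8.056 Gm = 8.056 × 10^9 m
a₂ = 22.02 Gm = 2.202 × 10^10 m
a₁/a₂ = 0.365849
T₁/T₂ = (a₁/a₂)^(3/2) = (0.365849)^1.5 = 0.221286

Final answer: T₁/T₂ = 0.2213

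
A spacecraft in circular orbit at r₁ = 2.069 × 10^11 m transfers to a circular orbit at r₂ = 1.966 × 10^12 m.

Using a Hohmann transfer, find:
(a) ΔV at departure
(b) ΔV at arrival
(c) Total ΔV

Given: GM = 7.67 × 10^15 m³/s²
r₁ = 2.069 × 10^11 m
r₂ = 1.966 × 10^12 m
GM = 7.67 × 10^15 m³/s²
Transfer ellipse: a_t = (r₁ + r₂)/2 = 1.08645 × 10^12 m
Circular speed at r₁: v₁ = √(GM/r₁) = 192.538 m/s
Transfer speed at r₁ (periapsis): v₁ₜ = √(GM(2/r₁ − 1/a_t)) = 259.003 m/s
(a) ΔV₁ = v₁ₜ − v₁ = 66.4643 m/s ≈ 66.46 m/s
Circular speed at r₂: v₂ = √(GM/r₂) = 62.4606 m/s
Transfer speed at r₂ (apoapsis): v₂ₜ = √(GM(2/r₂ − 1/a_t)) = 27.2572 m/s
(b) ΔV₂ = v₂ − v₂ₜ = 35.2034 m/s ≈ 35.2 m/s
(c) ΔV_total = ΔV₁ + ΔV₂ = 101.668 m/s ≈ 101.7 m/s

Final answer:
(a) ΔV₁ = 66.46 m/s
(b) ΔV₂ = 35.2 m/s
(c) ΔV_total = 101.7 m/s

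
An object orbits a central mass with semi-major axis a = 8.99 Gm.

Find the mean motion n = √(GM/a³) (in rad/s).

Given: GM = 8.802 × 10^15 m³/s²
a = 8.99 Gm = 8.99 × 10^9 m
GM = 8.802 × 10^15 m³/s²
a³ = 7.26573 × 10^29 m³
GM/a³ = (8.802 × 10^15) / (7.26573 × 10^29) = 1.21144 × 10^-14 s⁻²
n = √(GM/a³) = 1.10065 × 10^-7 rad/s ≈ 1.101 × 10^-7 rad/s

Final answer: n = 1.101 × 10^-7 rad/s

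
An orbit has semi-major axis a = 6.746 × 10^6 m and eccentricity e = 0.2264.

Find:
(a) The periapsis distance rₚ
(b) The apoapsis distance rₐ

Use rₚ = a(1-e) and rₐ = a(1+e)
a = 6.746 × 10^6 m
e = 0.2264:  1 − e = 0.7736,  1 + e = 1.2264
(a) rₚ = a(1 − e) = 6.746 × 10^6 m × 0.7736 = 5.21871 × 10^6 m ≈ 5.219 × 10^6 m
(b) rₐ = a(1 + e) = 6.746 × 10^6 m × 1.2264 = 8.27329 × 10^6 m ≈ 8.273 × 10^6 m

Final answer:
(a) rₚ = 5.219 × 10^6 m
(b) rₐ = 8.273 × 10^6 m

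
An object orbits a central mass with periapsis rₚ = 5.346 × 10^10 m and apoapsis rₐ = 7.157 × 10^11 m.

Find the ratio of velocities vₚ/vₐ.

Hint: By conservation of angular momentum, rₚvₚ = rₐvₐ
rₚ = 5.346 × 10^10 m
rₐ = 7.157 × 10^11 m
rₚvₚ = rₐvₐ  ⇒  vₚ/vₐ = rₐ/rₚ
vₚ/vₐ = (7.157 × 10^11) / (5.346 × 10^10) = 13.3876

Final answer: vₚ/vₐ = 13.39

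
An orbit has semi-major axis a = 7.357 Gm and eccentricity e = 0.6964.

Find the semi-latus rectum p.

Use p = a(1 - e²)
a = 7.357 Gm = 7.357 × 10^9 m
e = 0.6964,  e² = 0.484973,  1 − e² = 0.515027
p = a(1 − e²) = 7.357 × 10^9 m × 0.515027 = 3.78905 × 10^9 m ≈ 3.789 Gm

Final answer: p = 3.789 Gm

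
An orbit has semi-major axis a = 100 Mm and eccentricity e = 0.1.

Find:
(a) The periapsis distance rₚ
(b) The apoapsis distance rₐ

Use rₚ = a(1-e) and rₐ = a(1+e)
a = 100 Mm = 1 × 10^8 m
e = 0.1:  1 − e = 0.9,  1 + e = 1.1
(a) rₚ = a(1 − e) = 1 × 10^8 m × 0.9 = 9 × 10^7 m ≈ 90 Mm
(b) rₐ = a(1 + e) = 1 × 10^8 m × 1.1 = 1.1 × 10^8 m ≈ 110 Mm

Final answer:
(a) rₚ = 90 Mm
(b) rₐ = 110 Mm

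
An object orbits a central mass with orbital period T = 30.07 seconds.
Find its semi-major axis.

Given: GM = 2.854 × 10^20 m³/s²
T = 30.07 seconds
GM = 2.854 × 10^20 m³/s²
Kepler's third law: a³ = GM T² / (4π²)
T² = 904.205 s²
a³ = (2.854 × 10^20) × 904.205 / (4π²) = 6.53674 × 10^21 m³
a = (a³)^(1/3) = 1.86977 × 10^7 m ≈ 18.7 Mm

Final answer: 18.7 Mm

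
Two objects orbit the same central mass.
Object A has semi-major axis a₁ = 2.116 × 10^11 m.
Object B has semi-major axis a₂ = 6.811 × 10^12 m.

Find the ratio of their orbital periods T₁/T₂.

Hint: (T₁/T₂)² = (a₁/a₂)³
a₁ = 2.116 × 10^11 m
a₂ = 6.811 × 10^12 m
a₁/a₂ = 0.0310674
T₁/T₂ = (a₁/a₂)^(3/2) = (0.0310674)^1.5 = 0.00547592

Final answer: T₁/T₂ = 0.005476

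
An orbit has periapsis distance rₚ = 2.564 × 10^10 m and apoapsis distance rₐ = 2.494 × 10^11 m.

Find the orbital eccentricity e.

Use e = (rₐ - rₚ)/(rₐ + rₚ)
rₚ = 2.564 × 10^10 m
rₐ = 2.494 × 10^11 m
rₐ − rₚ = 2.2376 × 10^11 m
rₐ + rₚ = 2.7504 × 10^11 m
e = (rₐ − rₚ)/(rₐ + rₚ) = 0.813554

Final answer: e = 0.8136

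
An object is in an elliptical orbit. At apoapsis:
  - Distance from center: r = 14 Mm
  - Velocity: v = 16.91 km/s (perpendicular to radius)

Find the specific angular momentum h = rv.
r = 14 Mm = 1.4 × 10^7 m
v = 16.91 km/s = 16910 m/s
h = rv = 1.4 × 10^7 × 16910 = 2.3674 × 10^11 m²/s ≈ 2.367 × 10^11 m²/s

Final answer: h = 2.367 × 10^11 m²/s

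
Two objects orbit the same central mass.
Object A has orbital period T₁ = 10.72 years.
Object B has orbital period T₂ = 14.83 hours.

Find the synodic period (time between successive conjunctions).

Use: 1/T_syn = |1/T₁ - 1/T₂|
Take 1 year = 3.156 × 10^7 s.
T₁ = 10.72 years = 3.38323 × 10^8 s
T₂ = 14.83 hours = 53388 s
1/T₁ = 2.95575 × 10^-9 s⁻¹
1/T₂ = 1.87308 × 10^-5 s⁻¹
|1/T₁ − 1/T₂| = 1.87278 × 10^-5 s⁻¹
T_syn = 1 / |1/T₁ − 1/T₂| = 53396.4 s ≈ 14.83 hours

Final answer: T_syn = 14.83 hours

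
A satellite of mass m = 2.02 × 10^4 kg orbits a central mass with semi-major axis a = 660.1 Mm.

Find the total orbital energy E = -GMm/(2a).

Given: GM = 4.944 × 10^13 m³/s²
a = 660.1 Mm = 6.601 × 10^8 m
GM = 4.944 × 10^13 m³/s²
2a = 1.3202 × 10^9 m
GMm = 4.944 × 10^13 × 20200 = 9.98688 × 10^17 m³·kg/s²
E = −GMm/(2a) = -7.56467 × 10^8 J ≈ -756.5 MJ

Final answer: -756.5 MJ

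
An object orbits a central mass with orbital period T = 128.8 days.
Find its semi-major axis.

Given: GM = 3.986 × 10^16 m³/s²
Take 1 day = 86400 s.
T = 128.8 days = 1.11283 × 10^7 s
GM = 3.986 × 10^16 m³/s²
Kepler's third law: a³ = GM T² / (4π²)
T² = 1.2384 × 10^14 s²
a³ = (3.986 × 10^16) × (1.2384 × 10^14) / (4π²) = 1.25036 × 10^29 m³
a = (a³)^(1/3) = 5.00049 × 10^9 m ≈ 5 Gm

Final answer: 5 Gm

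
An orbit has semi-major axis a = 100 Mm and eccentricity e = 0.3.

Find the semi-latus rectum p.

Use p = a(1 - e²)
a = 100 Mm = 1 × 10^8 m
e = 0.3,  e² = 0.09,  1 − e² = 0.91
p = a(1 − e²) = 1 × 10^8 m × 0.91 = 9.1 × 10^7 m ≈ 91 Mm

Final answer: p = 91 Mm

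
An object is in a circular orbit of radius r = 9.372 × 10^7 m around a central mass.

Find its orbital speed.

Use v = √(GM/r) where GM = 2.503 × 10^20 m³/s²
r = 9.372 × 10^7 m
GM = 2.503 × 10^20 m³/s²
GM/r = (2.503 × 10^20) / (9.372 × 10^7) = 2.67072 × 10^12 m²/s²
v = √(GM/r) = 1.63423 × 10^6 m/s ≈ 1634 km/s

Final answer: 1634 km/s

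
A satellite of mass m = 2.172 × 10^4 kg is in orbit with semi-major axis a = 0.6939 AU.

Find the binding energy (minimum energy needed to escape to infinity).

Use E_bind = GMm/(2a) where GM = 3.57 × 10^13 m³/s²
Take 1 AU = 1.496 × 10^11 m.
a = 0.6939 AU = 1.03807 × 10^11 m
GM = 3.57 × 10^13 m³/s²
m = 2.172 × 10^4 kg
GMm = 3.57 × 10^13 × 21720 = 7.75404 × 10^17 m³·kg/s²
2a = 2.07615 × 10^11 m
E_bind = GMm/(2a) = 3.73482 × 10^6 J ≈ 3.735 MJ

Final answer: 3.735 MJ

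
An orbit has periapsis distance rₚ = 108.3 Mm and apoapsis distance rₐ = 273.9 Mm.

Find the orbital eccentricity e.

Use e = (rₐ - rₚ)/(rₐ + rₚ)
rₚ = 108.3 Mm = 1.083 × 10^8 m
rₐ = 273.9 Mm = 2.739 × 10^8 m
rₐ − rₚ = 1.656 × 10^8 m
rₐ + rₚ = 3.822 × 10^8 m
e = (rₐ − rₚ)/(rₐ + rₚ) = 0.433281

Final answer: e = 0.4333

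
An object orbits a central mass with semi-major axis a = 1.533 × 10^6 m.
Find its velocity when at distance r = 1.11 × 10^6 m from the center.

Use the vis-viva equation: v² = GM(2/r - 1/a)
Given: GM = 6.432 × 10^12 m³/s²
a = 1.533 × 10^6 m
r = 1.11 × 10^6 m
GM = 6.432 × 10^12 m³/s²
2/r − 1/a = 1.8018 × 10^-6 − 6.52316 × 10^-7 = 1.14949 × 10^-6 m⁻¹
v² = GM (2/r − 1/a) = 7.39349 × 10^6 m²/s²
v = 2719.1 m/s ≈ 2.719 km/s

Final answer: 2.719 km/s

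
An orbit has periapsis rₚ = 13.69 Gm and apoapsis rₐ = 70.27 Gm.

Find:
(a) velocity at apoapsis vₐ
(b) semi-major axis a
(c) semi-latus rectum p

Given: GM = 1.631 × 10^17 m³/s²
rₚ = 13.69 Gm = 1.369 × 10^10 m
rₐ = 70.27 Gm = 7.027 × 10^10 m
GM = 1.631 × 10^17 m³/s²
a = (rₚ + rₐ)/2 = 4.198 × 10^10 m
e = (rₐ − rₚ)/(rₐ + rₚ) = (5.658 × 10^10) / (8.396 × 10^10) = 0.673892
(a) vₐ² = GM (2/rₐ − 1/a) = 1.631 × 10^17 × (2.84616 × 10^-11 − 2.38209 × 10^-11) = 756911 m²/s²;  vₐ = 870.007 m/s ≈ 870 m/s
(b) a = 4.198 × 10^10 m ≈ 41.98 Gm
(c) 1 − e² = 0.545869;  p = a(1 − e²) = 4.198 × 10^10 × 0.545869 = 2.29156 × 10^10 m ≈ 22.92 Gm

Final answer:
(a) velocity at apoapsis vₐ = 870 m/s
(b) semi-major axis a = 41.98 Gm
(c) semi-latus rectum p = 22.92 Gm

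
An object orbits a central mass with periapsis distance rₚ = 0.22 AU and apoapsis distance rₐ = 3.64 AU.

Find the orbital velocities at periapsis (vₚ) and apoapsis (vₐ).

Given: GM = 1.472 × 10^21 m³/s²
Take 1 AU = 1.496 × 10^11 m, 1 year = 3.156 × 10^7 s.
rₚ = 0.22 AU = 3.2912 × 10^10 m
rₐ = 3.64 AU = 5.44544 × 10^11 m
GM = 1.472 × 10^21 m³/s²
a = (rₚ + rₐ)/2 = 2.88728 × 10^11 m
Vis-viva: v² = GM (2/r − 1/a)
vₚ² = 1.472 × 10^21 × (6.07681 × 10^-11 − 3.46347 × 10^-12) = 8.43524 × 10^10 m²/s²
vₚ = 290435 m/s ≈ 61.27 AU/year
vₐ² = 1.472 × 10^21 × (3.6728 × 10^-12 − 3.46347 × 10^-12) = 3.08134 × 10^8 m²/s²
vₐ = 17553.8 m/s ≈ 3.703 AU/year

Final answer: vₚ = 61.27 AU/year, vₐ = 3.703 AU/year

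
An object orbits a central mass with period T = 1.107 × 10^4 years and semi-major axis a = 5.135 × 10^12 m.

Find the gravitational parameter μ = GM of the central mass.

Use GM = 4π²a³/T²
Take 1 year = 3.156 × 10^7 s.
T = 1.107 × 10^4 years = 3.49369 × 10^11 s
a = 5.135 × 10^12 m
a³ = 1.35401 × 10^38 m³
T² = 1.22059 × 10^23 s²
GM = 4π² × (1.35401 × 10^38) / (1.22059 × 10^23) = 4.37937 × 10^16 m³/s²
GM ≈ 4.379 × 10^16 m³/s²

Final answer: GM = 4.379 × 10^16 m³/s²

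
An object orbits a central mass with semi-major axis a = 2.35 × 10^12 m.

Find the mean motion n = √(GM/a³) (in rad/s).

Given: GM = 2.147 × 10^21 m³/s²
a = 2.35 × 10^12 m
GM = 2.147 × 10^21 m³/s²
a³ = 1.29779 × 10^37 m³
GM/a³ = (2.147 × 10^21) / (1.29779 × 10^37) = 1.65435 × 10^-16 s⁻²
n = √(GM/a³) = 1.28622 × 10^-8 rad/s ≈ 1.286 × 10^-8 rad/s

Final answer: n = 1.286 × 10^-8 rad/s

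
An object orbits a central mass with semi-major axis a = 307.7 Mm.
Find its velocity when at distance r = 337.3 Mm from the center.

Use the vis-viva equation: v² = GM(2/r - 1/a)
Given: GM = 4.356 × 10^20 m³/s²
a = 307.7 Mm = 3.077 × 10^8 m
r = 337.3 Mm = 3.373 × 10^8 m
GM = 4.356 × 10^20 m³/s²
2/r − 1/a = 5.92944 × 10^-9 − 3.24992 × 10^-9 = 2.67952 × 10^-9 m⁻¹
v² = GM (2/r − 1/a) = 1.1672 × 10^12 m²/s²
v = 1.08037 × 10^6 m/s ≈ 1080 km/s

Final answer: 1080 km/s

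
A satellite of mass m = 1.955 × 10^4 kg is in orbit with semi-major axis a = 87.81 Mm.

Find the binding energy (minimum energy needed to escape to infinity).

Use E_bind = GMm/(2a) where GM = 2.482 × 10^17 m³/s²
a = 87.81 Mm = 8.781 × 10^7 m
GM = 2.482 × 10^17 m³/s²
m = 1.955 × 10^4 kg
GMm = 2.482 × 10^17 × 19550 = 4.85231 × 10^21 m³·kg/s²
2a = 1.7562 × 10^8 m
E_bind = GMm/(2a) = 2.76296 × 10^13 J ≈ 27.63 TJ

Final answer: 27.63 TJ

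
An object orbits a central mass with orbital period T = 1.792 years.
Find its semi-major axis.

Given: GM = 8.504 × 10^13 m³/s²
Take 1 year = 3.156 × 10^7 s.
T = 1.792 years = 5.65555 × 10^7 s
GM = 8.504 × 10^13 m³/s²
Kepler's third law: a³ = GM T² / (4π²)
T² = 3.19853 × 10^15 s²
a³ = (8.504 × 10^13) × (3.19853 × 10^15) / (4π²) = 6.88991 × 10^27 m³
a = (a³)^(1/3) = 1.90285 × 10^9 m ≈ 1.903 Gm

Final answer: 1.903 Gm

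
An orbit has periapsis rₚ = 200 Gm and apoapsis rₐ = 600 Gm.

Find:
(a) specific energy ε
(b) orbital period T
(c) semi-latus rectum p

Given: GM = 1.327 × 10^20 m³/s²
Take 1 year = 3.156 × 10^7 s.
rₚ = 200 Gm = 2 × 10^11 m
rₐ = 600 Gm = 6 × 10^11 m
GM = 1.327 × 10^20 m³/s²
a = (rₚ + rₐ)/2 = 4 × 10^11 m
e = (rₐ − rₚ)/(rₐ + rₚ) = (4 × 10^11) / (8 × 10^11) = 0.5
(a) 2a = 8 × 10^11 m;  ε = −GM/(2a) = -1.65875 × 10^8 J/kg ≈ -165.9 MJ/kg
(b) a³ = 6.4 × 10^34 m³;  T = 2π √(a³/GM) = 2π × 2.19611 × 10^7 s = 1.37986 × 10^8 s ≈ 4.372 years
(c) 1 − e² = 0.75;  p = a(1 − e²) = 4 × 10^11 × 0.75 = 3 × 10^11 m ≈ 300 Gm

Final answer:
(a) specific energy ε = -165.9 MJ/kg
(b) orbital period T = 4.372 years
(c) semi-latus rectum p = 300 Gm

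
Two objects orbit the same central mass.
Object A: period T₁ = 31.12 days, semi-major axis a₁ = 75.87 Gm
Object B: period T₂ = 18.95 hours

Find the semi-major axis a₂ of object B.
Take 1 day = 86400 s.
T₁ = 31.12 days = 2.68877 × 10^6 s
T₂ = 18.95 hours = 68220 s
a₁ = 75.87 Gm = 7.587 × 10^10 m
Kepler's third law: (T₂/T₁)² = (a₂/a₁)³  ⇒  a₂ = a₁ (T₂/T₁)^(2/3)
T₂/T₁ = 0.0253722
(T₂/T₁)^(2/3) = 0.0863453
a₂ = 7.587 × 10^10 m × 0.0863453 = 6.55102 × 10^9 m ≈ 6.551 Gm

Final answer: a₂ = 6.551 Gm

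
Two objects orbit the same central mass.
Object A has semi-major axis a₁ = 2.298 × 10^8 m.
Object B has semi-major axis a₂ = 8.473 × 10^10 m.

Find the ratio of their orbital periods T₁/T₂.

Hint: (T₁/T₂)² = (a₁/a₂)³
a₁ = 2.298 × 10^8 m
a₂ = 8.473 × 10^10 m
a₁/a₂ = 0.00271214
T₁/T₂ = (a₁/a₂)^(3/2) = (0.00271214)^1.5 = 0.000141244

Final answer: T₁/T₂ = 0.0001412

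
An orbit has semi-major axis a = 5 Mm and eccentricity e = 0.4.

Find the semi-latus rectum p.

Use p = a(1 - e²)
a = 5 Mm = 5 × 10^6 m
e = 0.4,  e² = 0.16,  1 − e² = 0.84
p = a(1 − e²) = 5 × 10^6 m × 0.84 = 4.2 × 10^6 m ≈ 4.2 Mm

Final answer: p = 4.2 Mm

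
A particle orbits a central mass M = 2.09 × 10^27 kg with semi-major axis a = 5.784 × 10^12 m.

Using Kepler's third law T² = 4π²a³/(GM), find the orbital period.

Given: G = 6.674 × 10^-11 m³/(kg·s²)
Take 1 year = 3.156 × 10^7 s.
M = 2.09 × 10^27 kg
GM = G × M = 6.674 × 10^-11 × 2.09 × 10^27 = 1.39487 × 10^17 m³/s²
a = 5.784 × 10^12 m
a³ = 1.93502 × 10^38 m³
T = 2π √(a³/GM) = 2π √((1.93502 × 10^38) / (1.39487 × 10^17)) = 2π × 3.72457 × 10^10 s
T = 2.34022 × 10^11 s ≈ 7415 years

Final answer: 7415 years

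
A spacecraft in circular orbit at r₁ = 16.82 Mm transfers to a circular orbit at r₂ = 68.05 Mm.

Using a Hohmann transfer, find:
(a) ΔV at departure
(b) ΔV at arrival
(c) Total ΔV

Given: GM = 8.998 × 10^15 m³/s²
r₁ = 16.82 Mm = 1.682 × 10^7 m
r₂ = 68.05 Mm = 6.805 × 10^7 m
GM = 8.998 × 10^15 m³/s²
Transfer ellipse: a_t = (r₁ + r₂)/2 = 4.2435 × 10^7 m
Circular speed at r₁: v₁ = √(GM/r₁) = 23129.2 m/s
Transfer speed at r₁ (periapsis): v₁ₜ = √(GM(2/r₁ − 1/a_t)) = 29289.5 m/s
(a) ΔV₁ = v₁ₜ − v₁ = 6160.33 m/s ≈ 6.16 km/s
Circular speed at r₂: v₂ = √(GM/r₂) = 11499 m/s
Transfer speed at r₂ (apoapsis): v₂ₜ = √(GM(2/r₂ − 1/a_t)) = 7239.52 m/s
(b) ΔV₂ = v₂ − v₂ₜ = 4259.45 m/s ≈ 4.259 km/s
(c) ΔV_total = ΔV₁ + ΔV₂ = 10419.8 m/s ≈ 10.42 km/s

Final answer:
(a) ΔV₁ = 6.16 km/s
(b) ΔV₂ = 4.259 km/s
(c) ΔV_total = 10.42 km/s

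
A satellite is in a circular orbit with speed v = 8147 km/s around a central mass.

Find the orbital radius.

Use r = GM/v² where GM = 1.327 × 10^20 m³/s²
v = 8147 km/s = 8.147 × 10^6 m/s
GM = 1.327 × 10^20 m³/s²
v² = 6.63736 × 10^13 m²/s²
r = GM/v² = (1.327 × 10^20) / (6.63736 × 10^13) = 1.99929 × 10^6 m ≈ 1.999 Mm

Final answer: 1.999 Mm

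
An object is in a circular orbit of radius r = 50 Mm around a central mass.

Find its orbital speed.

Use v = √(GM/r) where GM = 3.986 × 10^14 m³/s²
r = 50 Mm = 5 × 10^7 m
GM = 3.986 × 10^14 m³/s²
GM/r = (3.986 × 10^14) / (5 × 10^7) = 7.972 × 10^6 m²/s²
v = √(GM/r) = 2823.47 m/s ≈ 2.823 km/s

Final answer: 2.823 km/s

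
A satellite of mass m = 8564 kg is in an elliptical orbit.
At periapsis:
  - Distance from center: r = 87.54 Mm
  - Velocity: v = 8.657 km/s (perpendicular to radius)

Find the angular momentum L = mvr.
r = 87.54 Mm = 8.754 × 10^7 m
v = 8.657 km/s = 8657 m/s
vr = 8657 × 8.754 × 10^7 = 7.57834 × 10^11 m²/s
L = m × vr = 8564 × 7.57834 × 10^11 = 6.49009 × 10^15 kg·m²/s ≈ 6.49 × 10^15 kg·m²/s

Final answer: L = 6.49 × 10^15 kg·m²/s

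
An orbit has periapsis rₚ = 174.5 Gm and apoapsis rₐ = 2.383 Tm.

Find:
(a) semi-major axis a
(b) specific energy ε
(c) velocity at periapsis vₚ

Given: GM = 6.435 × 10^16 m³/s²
rₚ = 174.5 Gm = 1.745 × 10^11 m
rₐ = 2.383 Tm = 2.383 × 10^12 m
GM = 6.435 × 10^16 m³/s²
a = (rₚ + rₐ)/2 = 1.27875 × 10^12 m
e = (rₐ − rₚ)/(rₐ + rₚ) = (2.2085 × 10^12) / (2.5575 × 10^12) = 0.863539
(a) a = 1.27875 × 10^12 m ≈ 1.279 Tm
(b) 2a = 2.5575 × 10^12 m;  ε = −GM/(2a) = -25161.3 J/kg ≈ -25.16 kJ/kg
(c) vₚ² = GM (2/rₚ − 1/a) = 6.435 × 10^16 × (1.14613 × 10^-11 − 7.82014 × 10^-13) = 687213 m²/s²;  vₚ = 828.983 m/s ≈ 829 m/s

Final answer:
(a) semi-major axis a = 1.279 Tm
(b) specific energy ε = -25.16 kJ/kg
(c) velocity at periapsis vₚ = 829 m/s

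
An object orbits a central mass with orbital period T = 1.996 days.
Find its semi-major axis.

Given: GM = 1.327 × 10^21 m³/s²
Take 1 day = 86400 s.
T = 1.996 days = 172454 s
GM = 1.327 × 10^21 m³/s²
Kepler's third law: a³ = GM T² / (4π²)
T² = 2.97405 × 10^10 s²
a³ = (1.327 × 10^21) × (2.97405 × 10^10) / (4π²) = 9.99677 × 10^29 m³
a = (a³)^(1/3) = 9.99892 × 10^9 m ≈ 9.999 Gm

Final answer: 9.999 Gm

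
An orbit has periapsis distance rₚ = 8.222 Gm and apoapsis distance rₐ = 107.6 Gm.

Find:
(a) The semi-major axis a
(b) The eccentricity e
rₚ = 8.222 Gm = 8.222 × 10^9 m
rₐ = 107.6 Gm = 1.076 × 10^11 m
(a) a = (rₚ + rₐ)/2 = 5.7911 × 10^10 m ≈ 57.91 Gm
(b) e = (rₐ − rₚ)/(rₐ + rₚ) = (9.9378 × 10^10) / (1.15822 × 10^11) = 0.858024

Final answer:
(a) a = 57.91 Gm
(b) e = 0.858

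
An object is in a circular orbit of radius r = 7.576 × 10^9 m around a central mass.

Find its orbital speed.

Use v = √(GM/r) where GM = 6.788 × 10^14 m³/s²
r = 7.576 × 10^9 m
GM = 6.788 × 10^14 m³/s²
GM/r = (6.788 × 10^14) / (7.576 × 10^9) = 89598.7 m²/s²
v = √(GM/r) = 299.33 m/s ≈ 299.3 m/s

Final answer: 299.3 m/s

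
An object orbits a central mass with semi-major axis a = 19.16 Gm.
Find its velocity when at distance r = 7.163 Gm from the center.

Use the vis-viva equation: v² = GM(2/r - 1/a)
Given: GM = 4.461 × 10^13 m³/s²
a = 19.16 Gm = 1.916 × 10^10 m
r = 7.163 Gm = 7.163 × 10^9 m
GM = 4.461 × 10^13 m³/s²
2/r − 1/a = 2.79213 × 10^-10 − 5.21921 × 10^-11 = 2.27021 × 10^-10 m⁻¹
v² = GM (2/r − 1/a) = 10127.4 m²/s²
v = 100.635 m/s ≈ 100.6 m/s

Final answer: 100.6 m/s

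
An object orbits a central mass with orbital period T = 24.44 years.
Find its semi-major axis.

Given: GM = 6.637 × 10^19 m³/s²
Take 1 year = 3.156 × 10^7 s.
T = 24.44 years = 7.71326 × 10^8 s
GM = 6.637 × 10^19 m³/s²
Kepler's third law: a³ = GM T² / (4π²)
T² = 5.94944 × 10^17 s²
a³ = (6.637 × 10^19) × (5.94944 × 10^17) / (4π²) = 1.0002 × 10^36 m³
a = (a³)^(1/3) = 1.00007 × 10^12 m ≈ 1 Tm

Final answer: 1 Tm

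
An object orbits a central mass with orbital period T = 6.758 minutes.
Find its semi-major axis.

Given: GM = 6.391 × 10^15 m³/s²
T = 6.758 minutes = 405.48 s
GM = 6.391 × 10^15 m³/s²
Kepler's third law: a³ = GM T² / (4π²)
T² = 164414 s²
a³ = (6.391 × 10^15) × 164414 / (4π²) = 2.66163 × 10^19 m³
a = (a³)^(1/3) = 2.98572 × 10^6 m ≈ 2.986 Mm

Final answer: 2.986 Mm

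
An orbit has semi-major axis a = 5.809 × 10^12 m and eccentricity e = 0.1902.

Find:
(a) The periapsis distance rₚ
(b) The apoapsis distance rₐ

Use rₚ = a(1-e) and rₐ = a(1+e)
a = 5.809 × 10^12 m
e = 0.1902:  1 − e = 0.8098,  1 + e = 1.1902
(a) rₚ = a(1 − e) = 5.809 × 10^12 m × 0.8098 = 4.70413 × 10^12 m ≈ 4.704 × 10^12 m
(b) rₐ = a(1 + e) = 5.809 × 10^12 m × 1.1902 = 6.91387 × 10^12 m ≈ 6.914 × 10^12 m

Final answer:
(a) rₚ = 4.704 × 10^12 m
(b) rₐ = 6.914 × 10^12 m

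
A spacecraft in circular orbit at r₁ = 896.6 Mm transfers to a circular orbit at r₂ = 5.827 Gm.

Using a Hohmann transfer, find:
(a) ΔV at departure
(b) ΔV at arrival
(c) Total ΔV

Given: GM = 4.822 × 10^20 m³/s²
r₁ = 896.6 Mm = 8.966 × 10^8 m
r₂ = 5.827 Gm = 5.827 × 10^9 m
GM = 4.822 × 10^20 m³/s²
Transfer ellipse: a_t = (r₁ + r₂)/2 = 3.3618 × 10^9 m
Circular speed at r₁: v₁ = √(GM/r₁) = 733355 m/s
Transfer speed at r₁ (periapsis): v₁ₜ = √(GM(2/r₁ − 1/a_t)) = 965497 m/s
(a) ΔV₁ = v₁ₜ − v₁ = 232142 m/s ≈ 232.1 km/s
Circular speed at r₂: v₂ = √(GM/r₂) = 287668 m/s
Transfer speed at r₂ (apoapsis): v₂ₜ = √(GM(2/r₂ − 1/a_t)) = 148561 m/s
(b) ΔV₂ = v₂ − v₂ₜ = 139107 m/s ≈ 139.1 km/s
(c) ΔV_total = ΔV₁ + ΔV₂ = 371249 m/s ≈ 371.2 km/s

Final answer:
(a) ΔV₁ = 232.1 km/s
(b) ΔV₂ = 139.1 km/s
(c) ΔV_total = 371.2 km/s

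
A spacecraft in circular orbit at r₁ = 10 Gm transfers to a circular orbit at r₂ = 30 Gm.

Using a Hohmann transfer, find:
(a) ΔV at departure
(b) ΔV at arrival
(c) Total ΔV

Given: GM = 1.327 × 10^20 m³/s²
r₁ = 10 Gm = 1 × 10^10 m
r₂ = 30 Gm = 3 × 10^10 m
GM = 1.327 × 10^20 m³/s²
Transfer ellipse: a_t = (r₁ + r₂)/2 = 2 × 10^10 m
Circular speed at r₁: v₁ = √(GM/r₁) = 115195 m/s
Transfer speed at r₁ (periapsis): v₁ₜ = √(GM(2/r₁ − 1/a_t)) = 141085 m/s
(a) ΔV₁ = v₁ₜ − v₁ = 25889.6 m/s ≈ 25.89 km/s
Circular speed at r₂: v₂ = √(GM/r₂) = 66508.1 m/s
Transfer speed at r₂ (apoapsis): v₂ₜ = √(GM(2/r₂ − 1/a_t)) = 47028.4 m/s
(b) ΔV₂ = v₂ − v₂ₜ = 19479.8 m/s ≈ 19.48 km/s
(c) ΔV_total = ΔV₁ + ΔV₂ = 45369.4 m/s ≈ 45.37 km/s

Final answer:
(a) ΔV₁ = 25.89 km/s
(b) ΔV₂ = 19.48 km/s
(c) ΔV_total = 45.37 km/s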